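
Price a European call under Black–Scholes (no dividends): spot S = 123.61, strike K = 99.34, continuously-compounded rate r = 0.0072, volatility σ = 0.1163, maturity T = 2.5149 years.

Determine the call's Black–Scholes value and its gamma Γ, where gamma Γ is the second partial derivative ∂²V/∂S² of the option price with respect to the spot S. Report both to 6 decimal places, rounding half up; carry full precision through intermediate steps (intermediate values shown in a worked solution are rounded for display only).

σ√T = 0.1163·√2.5149 = 0.184434
d₁ = (ln(S/K) + (r+σ²/2)T) / (σ√T) = (ln(123.61/99.34) + (0.0072+0.1163²/2)·2.5149) / 0.184434 = (0.218583 + 0.035115) / 0.184434 = 1.375553
d₂ = d₁ − σ√T = 1.375553 − 0.184434 = 1.191120
e^{−rT} = e^{−0.0072·2.5149} = 0.982056
N(d₁) = 0.915520,  N(d₂) = 0.883197
Call price V = S·N(d₁) − K·e^{−rT}·N(d₂) = 113.167432 − 86.162386 = 27.005046
φ(d₁) = (1/√(2π))·e^{−d₁²/2} = 0.154894
Γ = φ(d₁) / (S·σ·√T) = 0.006794

price = 27.005046
Γ = 0.006794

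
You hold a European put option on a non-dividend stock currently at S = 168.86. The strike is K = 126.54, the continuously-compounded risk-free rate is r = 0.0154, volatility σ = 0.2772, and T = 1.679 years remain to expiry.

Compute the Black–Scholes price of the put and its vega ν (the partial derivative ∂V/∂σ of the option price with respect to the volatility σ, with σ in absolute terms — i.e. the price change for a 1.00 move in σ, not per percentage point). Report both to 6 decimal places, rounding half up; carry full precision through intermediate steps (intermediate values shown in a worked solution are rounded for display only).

price = 5.392896
ν = 50.044373

σ√T = 0.2772·√1.679 = 0.359185
d₁ = (ln(S/K) + (r+σ²/2)T) / (σ√T) = (ln(168.86/126.54) + (0.0154+0.2772²/2)·1.679) / 0.359185 = (0.288512 + 0.090364) / 0.359185 = 1.054818
d₂ = d₁ − σ√T = 1.054818 − 0.359185 = 0.695633
e^{−rT} = e^{−0.0154·1.679} = 0.974475
N(−d₁) = 0.145754,  N(−d₂) = 0.243329
Put price V = K·e^{−rT}·N(−d₂) − S·N(−d₁) = 30.004963 − 24.612067 = 5.392896
φ(d₁) = (1/√(2π))·e^{−d₁²/2} = 0.228719
ν = S·φ(d₁)·√T = 50.044373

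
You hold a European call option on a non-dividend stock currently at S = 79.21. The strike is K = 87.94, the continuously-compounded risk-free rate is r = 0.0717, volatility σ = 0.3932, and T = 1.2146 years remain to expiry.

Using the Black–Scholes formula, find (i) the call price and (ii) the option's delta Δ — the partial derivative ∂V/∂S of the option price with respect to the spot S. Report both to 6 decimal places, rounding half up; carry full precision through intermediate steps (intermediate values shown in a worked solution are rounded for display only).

σ√T = 0.3932·√1.2146 = 0.433341
d₁ = (ln(S/K) + (r+σ²/2)T) / (σ√T) = (ln(79.21/87.94) + (0.0717+0.3932²/2)·1.2146) / 0.433341 = (-0.104552 + 0.180979) / 0.433341 = 0.176367
d₂ = d₁ − σ√T = 0.176367 − 0.433341 = -0.256975
e^{−rT} = e^{−0.0717·1.2146} = 0.916598
N(d₁) = 0.569997,  N(d₂) = 0.398599
Call price V = S·N(d₁) − K·e^{−rT}·N(d₂) = 45.149467 − 32.129318 = 13.020149
Δ = N(d₁) = 0.569997

price = 13.020149
Δ = 0.569997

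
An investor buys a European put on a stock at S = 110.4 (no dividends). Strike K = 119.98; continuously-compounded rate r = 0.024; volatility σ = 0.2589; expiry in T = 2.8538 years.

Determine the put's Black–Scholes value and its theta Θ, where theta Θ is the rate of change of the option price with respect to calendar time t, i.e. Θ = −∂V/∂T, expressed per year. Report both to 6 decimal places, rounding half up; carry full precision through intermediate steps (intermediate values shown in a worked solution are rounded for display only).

price = 20.081748
Θ = -1.705391

σ√T = 0.2589·√2.8538 = 0.437365
d₁ = (ln(S/K) + (r+σ²/2)T) / (σ√T) = (ln(110.4/119.98) + (0.024+0.2589²/2)·2.8538) / 0.437365 = (-0.083215 + 0.164135) / 0.437365 = 0.185018
d₂ = d₁ − σ√T = 0.185018 − 0.437365 = -0.252347
e^{−rT} = e^{−0.024·2.8538} = 0.933802
N(−d₁) = 0.426608,  N(−d₂) = 0.599614
Put price V = K·e^{−rT}·N(−d₂) − S·N(−d₁) = 67.179222 − 47.097474 = 20.081748
φ(d₁) = (1/√(2π))·e^{−d₁²/2} = 0.392172
Θ = −S·φ(d₁)·σ/(2√T) + r·K·e^{−rT}·N(−d₂) = −3.317693 + 1.612301 = -1.705391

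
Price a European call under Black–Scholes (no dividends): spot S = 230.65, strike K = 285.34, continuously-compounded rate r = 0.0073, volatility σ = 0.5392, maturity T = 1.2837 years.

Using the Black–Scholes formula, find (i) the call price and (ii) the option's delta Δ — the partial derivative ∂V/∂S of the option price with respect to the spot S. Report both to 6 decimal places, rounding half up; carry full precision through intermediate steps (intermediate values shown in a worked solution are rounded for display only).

σ√T = 0.5392·√1.2837 = 0.610916
d₁ = (ln(S/K) + (r+σ²/2)T) / (σ√T) = (ln(230.65/285.34) + (0.0073+0.5392²/2)·1.2837) / 0.610916 = (-0.212780 + 0.195980) / 0.610916 = -0.027499
d₂ = d₁ − σ√T = -0.027499 − 0.610916 = -0.638415
e^{−rT} = e^{−0.0073·1.2837} = 0.990673
N(d₁) = 0.489031,  N(d₂) = 0.261602
Call price V = S·N(d₁) − K·e^{−rT}·N(d₂) = 112.794950 − 73.949177 = 38.845773
Δ = N(d₁) = 0.489031

price = 38.845773
Δ = 0.489031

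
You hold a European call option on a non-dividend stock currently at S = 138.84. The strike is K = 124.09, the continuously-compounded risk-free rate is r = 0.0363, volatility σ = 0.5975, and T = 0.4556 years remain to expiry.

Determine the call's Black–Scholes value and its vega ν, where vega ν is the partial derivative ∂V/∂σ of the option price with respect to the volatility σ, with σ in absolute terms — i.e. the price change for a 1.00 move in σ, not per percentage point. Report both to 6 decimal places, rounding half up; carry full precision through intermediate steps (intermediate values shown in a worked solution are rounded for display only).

price = 30.278515
ν = 32.639280

σ√T = 0.5975·√0.4556 = 0.403301
d₁ = (ln(S/K) + (r+σ²/2)T) / (σ√T) = (ln(138.84/124.09) + (0.0363+0.5975²/2)·0.4556) / 0.403301 = (0.112315 + 0.097864) / 0.403301 = 0.521147
d₂ = d₁ − σ√T = 0.521147 − 0.403301 = 0.117846
e^{−rT} = e^{−0.0363·0.4556} = 0.983598
N(d₁) = 0.698868,  N(d₂) = 0.546905
Call price V = S·N(d₁) − K·e^{−rT}·N(d₂) = 97.030814 − 66.752299 = 30.278515
φ(d₁) = (1/√(2π))·e^{−d₁²/2} = 0.348284
ν = S·φ(d₁)·√T = 32.639280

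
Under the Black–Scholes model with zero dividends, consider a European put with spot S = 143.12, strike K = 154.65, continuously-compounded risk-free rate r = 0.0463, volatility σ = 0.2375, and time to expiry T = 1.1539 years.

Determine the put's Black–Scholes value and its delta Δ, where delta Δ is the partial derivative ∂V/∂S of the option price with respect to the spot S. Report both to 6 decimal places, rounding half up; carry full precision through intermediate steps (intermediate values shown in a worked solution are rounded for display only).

price = 16.511278
Δ = -0.486729

σ√T = 0.2375·√1.1539 = 0.255122
d₁ = (ln(S/K) + (r+σ²/2)T) / (σ√T) = (ln(143.12/154.65) + (0.0463+0.2375²/2)·1.1539) / 0.255122 = (-0.077481 + 0.085969) / 0.255122 = 0.033271
d₂ = d₁ − σ√T = 0.033271 − 0.255122 = -0.221851
e^{−rT} = e^{−0.0463·1.1539} = 0.947976
N(−d₁) = 0.486729,  N(−d₂) = 0.587785
Put price V = K·e^{−rT}·N(−d₂) − S·N(−d₁) = 86.171981 − 69.660703 = 16.511278
Δ = −N(−d₁) = -0.486729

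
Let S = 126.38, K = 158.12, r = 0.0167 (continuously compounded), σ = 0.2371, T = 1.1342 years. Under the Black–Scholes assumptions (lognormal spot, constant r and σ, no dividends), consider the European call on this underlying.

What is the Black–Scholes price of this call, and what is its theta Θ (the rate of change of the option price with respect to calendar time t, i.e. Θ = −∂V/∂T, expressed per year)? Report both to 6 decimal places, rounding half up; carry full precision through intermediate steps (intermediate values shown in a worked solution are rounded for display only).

price = 4.139198
Θ = -4.886192

σ√T = 0.2371·√1.1342 = 0.252509
d₁ = (ln(S/K) + (r+σ²/2)T) / (σ√T) = (ln(126.38/158.12) + (0.0167+0.2371²/2)·1.1342) / 0.252509 = (-0.224061 + 0.050821) / 0.252509 = -0.686073
d₂ = d₁ − σ√T = -0.686073 − 0.252509 = -0.938582
e^{−rT} = e^{−0.0167·1.1342} = 0.981237
N(d₁) = 0.246333,  N(d₂) = 0.173973
Call price V = S·N(d₁) − K·e^{−rT}·N(d₂) = 31.131614 − 26.992416 = 4.139198
φ(d₁) = (1/√(2π))·e^{−d₁²/2} = 0.315282
Θ = −S·φ(d₁)·σ/(2√T) − r·K·e^{−rT}·N(d₂) = −4.435419 − 0.450773 = -4.886192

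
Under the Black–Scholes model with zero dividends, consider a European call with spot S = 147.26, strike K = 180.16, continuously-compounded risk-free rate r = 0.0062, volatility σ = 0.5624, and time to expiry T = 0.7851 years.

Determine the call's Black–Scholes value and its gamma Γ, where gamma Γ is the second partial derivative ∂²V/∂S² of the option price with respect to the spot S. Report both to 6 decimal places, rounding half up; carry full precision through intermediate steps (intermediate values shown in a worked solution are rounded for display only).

price = 18.525610
Γ = 0.005379

σ√T = 0.5624·√0.7851 = 0.498319
d₁ = (ln(S/K) + (r+σ²/2)T) / (σ√T) = (ln(147.26/180.16) + (0.0062+0.5624²/2)·0.7851) / 0.498319 = (-0.201646 + 0.129029) / 0.498319 = -0.145724
d₂ = d₁ − σ√T = -0.145724 − 0.498319 = -0.644043
e^{−rT} = e^{−0.0062·0.7851} = 0.995144
N(d₁) = 0.442070,  N(d₂) = 0.259774
Call price V = S·N(d₁) − K·e^{−rT}·N(d₂) = 65.099200 − 46.573590 = 18.525610
φ(d₁) = (1/√(2π))·e^{−d₁²/2} = 0.394729
Γ = φ(d₁) / (S·σ·√T) = 0.005379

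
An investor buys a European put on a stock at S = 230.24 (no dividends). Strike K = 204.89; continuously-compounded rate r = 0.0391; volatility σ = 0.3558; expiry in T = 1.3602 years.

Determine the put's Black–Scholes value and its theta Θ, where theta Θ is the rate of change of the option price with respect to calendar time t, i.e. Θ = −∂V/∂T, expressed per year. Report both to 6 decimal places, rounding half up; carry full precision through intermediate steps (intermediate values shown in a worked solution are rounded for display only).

σ√T = 0.3558·√1.3602 = 0.414961
d₁ = (ln(S/K) + (r+σ²/2)T) / (σ√T) = (ln(230.24/204.89) + (0.0391+0.3558²/2)·1.3602) / 0.414961 = (0.116649 + 0.139280) / 0.414961 = 0.616755
d₂ = d₁ − σ√T = 0.616755 − 0.414961 = 0.201794
e^{−rT} = e^{−0.0391·1.3602} = 0.948206
N(−d₁) = 0.268698,  N(−d₂) = 0.420039
Put price V = K·e^{−rT}·N(−d₂) − S·N(−d₁) = 81.604289 − 61.865094 = 19.739195
φ(d₁) = (1/√(2π))·e^{−d₁²/2} = 0.329845
Θ = −S·φ(d₁)·σ/(2√T) + r·K·e^{−rT}·N(−d₂) = −11.584187 + 3.190728 = -8.393460

price = 19.739195
Θ = -8.393460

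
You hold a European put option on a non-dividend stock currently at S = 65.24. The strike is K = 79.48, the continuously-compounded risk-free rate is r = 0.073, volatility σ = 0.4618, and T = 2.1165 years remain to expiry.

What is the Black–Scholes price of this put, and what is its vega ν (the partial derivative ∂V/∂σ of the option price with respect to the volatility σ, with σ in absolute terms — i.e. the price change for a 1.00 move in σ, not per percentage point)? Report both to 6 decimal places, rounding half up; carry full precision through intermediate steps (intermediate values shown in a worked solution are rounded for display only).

price = 19.004167
ν = 36.489276

σ√T = 0.4618·√2.1165 = 0.671836
d₁ = (ln(S/K) + (r+σ²/2)T) / (σ√T) = (ln(65.24/79.48) + (0.073+0.4618²/2)·2.1165) / 0.671836 = (-0.197433 + 0.380186) / 0.671836 = 0.272021
d₂ = d₁ − σ√T = 0.272021 − 0.671836 = -0.399815
e^{−rT} = e^{−0.073·2.1165} = 0.856840
N(−d₁) = 0.392803,  N(−d₂) = 0.655353
Put price V = K·e^{−rT}·N(−d₂) − S·N(−d₁) = 44.630629 − 25.626462 = 19.004167
φ(d₁) = (1/√(2π))·e^{−d₁²/2} = 0.384452
ν = S·φ(d₁)·√T = 36.489276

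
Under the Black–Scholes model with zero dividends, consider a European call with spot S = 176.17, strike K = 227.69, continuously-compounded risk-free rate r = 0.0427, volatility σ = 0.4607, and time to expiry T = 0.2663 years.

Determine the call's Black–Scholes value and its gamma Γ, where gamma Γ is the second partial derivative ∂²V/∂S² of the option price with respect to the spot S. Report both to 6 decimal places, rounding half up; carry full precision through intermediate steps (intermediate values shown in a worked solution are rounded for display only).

price = 3.698738
Γ = 0.006282

σ√T = 0.4607·√0.2663 = 0.237741
d₁ = (ln(S/K) + (r+σ²/2)T) / (σ√T) = (ln(176.17/227.69) + (0.0427+0.4607²/2)·0.2663) / 0.237741 = (-0.256536 + 0.039631) / 0.237741 = -0.912356
d₂ = d₁ − σ√T = -0.912356 − 0.237741 = -1.150097
e^{−rT} = e^{−0.0427·0.2663} = 0.988693
N(d₁) = 0.180791,  N(d₂) = 0.125052
Call price V = S·N(d₁) − K·e^{−rT}·N(d₂) = 31.849899 − 28.151160 = 3.698738
φ(d₁) = (1/√(2π))·e^{−d₁²/2} = 0.263123
Γ = φ(d₁) / (S·σ·√T) = 0.006282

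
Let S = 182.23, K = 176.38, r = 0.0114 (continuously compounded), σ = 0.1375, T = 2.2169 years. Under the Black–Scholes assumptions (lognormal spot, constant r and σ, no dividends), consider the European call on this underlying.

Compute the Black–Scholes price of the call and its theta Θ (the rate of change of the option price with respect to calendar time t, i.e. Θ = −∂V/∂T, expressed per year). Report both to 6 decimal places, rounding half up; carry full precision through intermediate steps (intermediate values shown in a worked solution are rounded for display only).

price = 20.137000
Θ = -4.237480

σ√T = 0.1375·√2.2169 = 0.204727
d₁ = (ln(S/K) + (r+σ²/2)T) / (σ√T) = (ln(182.23/176.38) + (0.0114+0.1375²/2)·2.2169) / 0.204727 = (0.032629 + 0.046229) / 0.204727 = 0.385186
d₂ = d₁ − σ√T = 0.385186 − 0.204727 = 0.180459
e^{−rT} = e^{−0.0114·2.2169} = 0.975044
N(d₁) = 0.649950,  N(d₂) = 0.571604
Call price V = S·N(d₁) − K·e^{−rT}·N(d₂) = 118.440447 − 98.303447 = 20.137000
φ(d₁) = (1/√(2π))·e^{−d₁²/2} = 0.370418
Θ = −S·φ(d₁)·σ/(2√T) − r·K·e^{−rT}·N(d₂) = −3.116820 − 1.120659 = -4.237480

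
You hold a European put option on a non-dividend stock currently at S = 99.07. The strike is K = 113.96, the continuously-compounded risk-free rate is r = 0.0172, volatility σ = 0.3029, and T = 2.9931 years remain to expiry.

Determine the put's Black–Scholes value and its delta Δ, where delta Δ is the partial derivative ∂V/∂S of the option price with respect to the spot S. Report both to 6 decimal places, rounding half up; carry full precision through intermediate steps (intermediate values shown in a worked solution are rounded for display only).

σ√T = 0.3029·√2.9931 = 0.524035
d₁ = (ln(S/K) + (r+σ²/2)T) / (σ√T) = (ln(99.07/113.96) + (0.0172+0.3029²/2)·2.9931) / 0.524035 = (-0.140021 + 0.188787) / 0.524035 = 0.093060
d₂ = d₁ − σ√T = 0.093060 − 0.524035 = -0.430975
e^{−rT} = e^{−0.0172·2.9931} = 0.949821
N(−d₁) = 0.462928,  N(−d₂) = 0.666757
Put price V = K·e^{−rT}·N(−d₂) − S·N(−d₁) = 72.170833 − 45.862278 = 26.308554
Δ = −N(−d₁) = -0.462928

price = 26.308554
Δ = -0.462928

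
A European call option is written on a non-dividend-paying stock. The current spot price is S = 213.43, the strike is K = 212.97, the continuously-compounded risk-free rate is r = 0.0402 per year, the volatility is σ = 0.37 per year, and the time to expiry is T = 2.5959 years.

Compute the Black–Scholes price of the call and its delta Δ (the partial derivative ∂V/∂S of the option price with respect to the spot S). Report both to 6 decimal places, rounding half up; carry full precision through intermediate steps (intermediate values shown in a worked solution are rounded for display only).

σ√T = 0.37·√2.5959 = 0.596136
d₁ = (ln(S/K) + (r+σ²/2)T) / (σ√T) = (ln(213.43/212.97) + (0.0402+0.37²/2)·2.5959) / 0.596136 = (0.002158 + 0.282045) / 0.596136 = 0.476740
d₂ = d₁ − σ√T = 0.476740 − 0.596136 = -0.119396
e^{−rT} = e^{−0.0402·2.5959} = 0.900905
N(d₁) = 0.683226,  N(d₂) = 0.452481
Call price V = S·N(d₁) − K·e^{−rT}·N(d₂) = 145.821006 − 86.815557 = 59.005449
Δ = N(d₁) = 0.683226

price = 59.005449
Δ = 0.683226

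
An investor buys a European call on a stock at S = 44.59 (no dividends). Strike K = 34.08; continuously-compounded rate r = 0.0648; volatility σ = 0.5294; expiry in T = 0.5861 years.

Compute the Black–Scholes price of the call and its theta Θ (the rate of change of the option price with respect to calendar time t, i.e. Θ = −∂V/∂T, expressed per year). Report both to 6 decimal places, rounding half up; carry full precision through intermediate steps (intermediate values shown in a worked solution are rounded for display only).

price = 13.765461
Θ = -5.391406

σ√T = 0.5294·√0.5861 = 0.405294
d₁ = (ln(S/K) + (r+σ²/2)T) / (σ√T) = (ln(44.59/34.08) + (0.0648+0.5294²/2)·0.5861) / 0.405294 = (0.268799 + 0.120111) / 0.405294 = 0.959575
d₂ = d₁ − σ√T = 0.959575 − 0.405294 = 0.554281
e^{−rT} = e^{−0.0648·0.5861} = 0.962733
N(d₁) = 0.831365,  N(d₂) = 0.710307
Call price V = S·N(d₁) − K·e^{−rT}·N(d₂) = 37.070585 − 23.305123 = 13.765461
φ(d₁) = (1/√(2π))·e^{−d₁²/2} = 0.251747
Θ = −S·φ(d₁)·σ/(2√T) − r·K·e^{−rT}·N(d₂) = −3.881234 − 1.510172 = -5.391406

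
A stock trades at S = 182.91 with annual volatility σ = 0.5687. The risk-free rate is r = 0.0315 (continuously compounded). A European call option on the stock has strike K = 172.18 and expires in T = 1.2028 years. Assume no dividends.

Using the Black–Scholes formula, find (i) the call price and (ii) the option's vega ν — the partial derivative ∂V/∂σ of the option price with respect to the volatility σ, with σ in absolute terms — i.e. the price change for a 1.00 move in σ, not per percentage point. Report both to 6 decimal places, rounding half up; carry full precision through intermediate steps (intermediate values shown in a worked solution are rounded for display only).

price = 51.765643
ν = 71.675870

σ√T = 0.5687·√1.2028 = 0.623706
d₁ = (ln(S/K) + (r+σ²/2)T) / (σ√T) = (ln(182.91/172.18) + (0.0315+0.5687²/2)·1.2028) / 0.623706 = (0.060454 + 0.232393) / 0.623706 = 0.469527
d₂ = d₁ − σ√T = 0.469527 − 0.623706 = -0.154179
e^{−rT} = e^{−0.0315·1.2028} = 0.962821
N(d₁) = 0.680653,  N(d₂) = 0.438734
Call price V = S·N(d₁) − K·e^{−rT}·N(d₂) = 124.498309 − 72.732665 = 51.765643
φ(d₁) = (1/√(2π))·e^{−d₁²/2} = 0.357305
ν = S·φ(d₁)·√T = 71.675870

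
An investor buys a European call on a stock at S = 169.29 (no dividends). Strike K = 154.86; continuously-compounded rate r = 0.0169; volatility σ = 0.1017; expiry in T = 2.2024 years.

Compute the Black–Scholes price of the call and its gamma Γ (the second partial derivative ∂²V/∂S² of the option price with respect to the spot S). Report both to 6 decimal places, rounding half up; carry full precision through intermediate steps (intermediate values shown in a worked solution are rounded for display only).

price = 22.783951
Γ = 0.010298

σ√T = 0.1017·√2.2024 = 0.150928
d₁ = (ln(S/K) + (r+σ²/2)T) / (σ√T) = (ln(169.29/154.86) + (0.0169+0.1017²/2)·2.2024) / 0.150928 = (0.089092 + 0.048610) / 0.150928 = 0.912370
d₂ = d₁ − σ√T = 0.912370 − 0.150928 = 0.761442
e^{−rT} = e^{−0.0169·2.2024} = 0.963464
N(d₁) = 0.819213,  N(d₂) = 0.776803
Call price V = S·N(d₁) − K·e^{−rT}·N(d₂) = 138.684556 − 115.900605 = 22.783951
φ(d₁) = (1/√(2π))·e^{−d₁²/2} = 0.263119
Γ = φ(d₁) / (S·σ·√T) = 0.010298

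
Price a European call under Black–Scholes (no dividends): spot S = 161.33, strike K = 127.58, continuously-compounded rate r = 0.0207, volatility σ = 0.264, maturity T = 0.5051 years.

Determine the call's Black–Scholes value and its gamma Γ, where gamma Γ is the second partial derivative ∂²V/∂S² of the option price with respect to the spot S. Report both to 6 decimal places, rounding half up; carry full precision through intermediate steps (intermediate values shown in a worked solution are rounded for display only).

price = 36.275272
Γ = 0.004943

σ√T = 0.264·√0.5051 = 0.187626
d₁ = (ln(S/K) + (r+σ²/2)T) / (σ√T) = (ln(161.33/127.58) + (0.0207+0.264²/2)·0.5051) / 0.187626 = (0.234708 + 0.028057) / 0.187626 = 1.400477
d₂ = d₁ − σ√T = 1.400477 − 0.187626 = 1.212851
e^{−rT} = e^{−0.0207·0.5051} = 0.989599
N(d₁) = 0.919315,  N(d₂) = 0.887407
Call price V = S·N(d₁) − K·e^{−rT}·N(d₂) = 148.313044 − 112.037772 = 36.275272
φ(d₁) = (1/√(2π))·e^{−d₁²/2} = 0.149628
Γ = φ(d₁) / (S·σ·√T) = 0.004943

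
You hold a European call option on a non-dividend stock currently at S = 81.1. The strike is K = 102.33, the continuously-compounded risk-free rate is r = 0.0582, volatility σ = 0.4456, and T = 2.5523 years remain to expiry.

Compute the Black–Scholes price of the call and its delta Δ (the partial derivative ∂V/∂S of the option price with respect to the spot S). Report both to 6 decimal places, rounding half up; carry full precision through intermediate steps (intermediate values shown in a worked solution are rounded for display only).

price = 20.147662
Δ = 0.594052

σ√T = 0.4456·√2.5523 = 0.711887
d₁ = (ln(S/K) + (r+σ²/2)T) / (σ√T) = (ln(81.1/102.33) + (0.0582+0.4456²/2)·2.5523) / 0.711887 = (-0.232520 + 0.401935) / 0.711887 = 0.237981
d₂ = d₁ − σ√T = 0.237981 − 0.711887 = -0.473906
e^{−rT} = e^{−0.0582·2.5523} = 0.861962
N(d₁) = 0.594052,  N(d₂) = 0.317783
Call price V = S·N(d₁) − K·e^{−rT}·N(d₂) = 48.177619 − 28.029958 = 20.147662
Δ = N(d₁) = 0.594052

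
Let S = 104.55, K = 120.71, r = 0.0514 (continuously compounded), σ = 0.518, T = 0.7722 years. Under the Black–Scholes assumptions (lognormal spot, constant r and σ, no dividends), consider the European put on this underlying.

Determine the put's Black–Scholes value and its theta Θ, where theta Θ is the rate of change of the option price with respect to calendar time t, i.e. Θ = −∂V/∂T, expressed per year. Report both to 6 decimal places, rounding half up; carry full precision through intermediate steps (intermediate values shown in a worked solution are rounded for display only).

price = 26.093282
Θ = -8.263132

σ√T = 0.518·√0.7722 = 0.455192
d₁ = (ln(S/K) + (r+σ²/2)T) / (σ√T) = (ln(104.55/120.71) + (0.0514+0.518²/2)·0.7722) / 0.455192 = (-0.143726 + 0.143291) / 0.455192 = -0.000955
d₂ = d₁ − σ√T = -0.000955 − 0.455192 = -0.456147
e^{−rT} = e^{−0.0514·0.7722} = 0.961086
N(−d₁) = 0.500381,  N(−d₂) = 0.675858
Put price V = K·e^{−rT}·N(−d₂) − S·N(−d₁) = 78.408102 − 52.314820 = 26.093282
φ(d₁) = (1/√(2π))·e^{−d₁²/2} = 0.398942
Θ = −S·φ(d₁)·σ/(2√T) + r·K·e^{−rT}·N(−d₂) = −12.293308 + 4.030176 = -8.263132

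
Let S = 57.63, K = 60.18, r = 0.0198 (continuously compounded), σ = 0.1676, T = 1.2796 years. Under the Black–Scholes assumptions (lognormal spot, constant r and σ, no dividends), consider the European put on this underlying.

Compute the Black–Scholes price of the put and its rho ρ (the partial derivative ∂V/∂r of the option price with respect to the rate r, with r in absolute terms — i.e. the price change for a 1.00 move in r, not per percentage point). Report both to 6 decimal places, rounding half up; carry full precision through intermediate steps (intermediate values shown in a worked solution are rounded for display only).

price = 4.933595
ρ = -43.182980

σ√T = 0.1676·√1.2796 = 0.189588
d₁ = (ln(S/K) + (r+σ²/2)T) / (σ√T) = (ln(57.63/60.18) + (0.0198+0.1676²/2)·1.2796) / 0.189588 = (-0.043297 + 0.043308) / 0.189588 = 0.000059
d₂ = d₁ − σ√T = 0.000059 − 0.189588 = -0.189530
e^{−rT} = e^{−0.0198·1.2796} = 0.974982
N(−d₁) = 0.499977,  N(−d₂) = 0.575161
Put price V = K·e^{−rT}·N(−d₂) − S·N(−d₁) = 33.747249 − 28.813654 = 4.933595
ρ = −K·T·e^{−rT}·N(−d₂) = -43.182980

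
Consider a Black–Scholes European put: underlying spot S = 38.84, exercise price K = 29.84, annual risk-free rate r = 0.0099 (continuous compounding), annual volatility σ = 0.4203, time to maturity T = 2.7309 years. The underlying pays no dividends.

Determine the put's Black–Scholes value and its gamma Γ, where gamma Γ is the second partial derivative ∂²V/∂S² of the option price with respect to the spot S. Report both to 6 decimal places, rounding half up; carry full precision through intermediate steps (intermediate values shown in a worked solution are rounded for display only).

σ√T = 0.4203·√2.7309 = 0.694564
d₁ = (ln(S/K) + (r+σ²/2)T) / (σ√T) = (ln(38.84/29.84) + (0.0099+0.4203²/2)·2.7309) / 0.694564 = (0.263601 + 0.268246) / 0.694564 = 0.765727
d₂ = d₁ − σ√T = 0.765727 − 0.694564 = 0.071163
e^{−rT} = e^{−0.0099·2.7309} = 0.973326
N(−d₁) = 0.221919,  N(−d₂) = 0.471634
Put price V = K·e^{−rT}·N(−d₂) − S·N(−d₁) = 13.698166 − 8.619350 = 5.078817
φ(d₁) = (1/√(2π))·e^{−d₁²/2} = 0.297570
Γ = φ(d₁) / (S·σ·√T) = 0.011031

price = 5.078817
Γ = 0.011031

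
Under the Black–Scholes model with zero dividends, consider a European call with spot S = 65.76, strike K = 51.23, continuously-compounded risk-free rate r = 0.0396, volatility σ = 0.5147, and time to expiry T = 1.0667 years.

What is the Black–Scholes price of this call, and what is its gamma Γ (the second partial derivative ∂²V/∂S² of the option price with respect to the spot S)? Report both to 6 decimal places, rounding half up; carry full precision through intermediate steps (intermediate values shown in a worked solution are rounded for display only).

σ√T = 0.5147·√1.0667 = 0.531588
d₁ = (ln(S/K) + (r+σ²/2)T) / (σ√T) = (ln(65.76/51.23) + (0.0396+0.5147²/2)·1.0667) / 0.531588 = (0.249686 + 0.183534) / 0.531588 = 0.814956
d₂ = d₁ − σ√T = 0.814956 − 0.531588 = 0.283367
e^{−rT} = e^{−0.0396·1.0667} = 0.958638
N(d₁) = 0.792451,  N(d₂) = 0.611552
Call price V = S·N(d₁) − K·e^{−rT}·N(d₂) = 52.111587 − 30.033978 = 22.077609
φ(d₁) = (1/√(2π))·e^{−d₁²/2} = 0.286214
Γ = φ(d₁) / (S·σ·√T) = 0.008188

price = 22.077609
Γ = 0.008188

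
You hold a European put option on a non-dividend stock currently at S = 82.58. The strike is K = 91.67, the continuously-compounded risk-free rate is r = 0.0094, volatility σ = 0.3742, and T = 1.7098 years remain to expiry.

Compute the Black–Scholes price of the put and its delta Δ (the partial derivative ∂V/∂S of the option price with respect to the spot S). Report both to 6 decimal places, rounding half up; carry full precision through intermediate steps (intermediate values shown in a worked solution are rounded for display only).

price = 20.777807
Δ = -0.474455

σ√T = 0.3742·√1.7098 = 0.489301
d₁ = (ln(S/K) + (r+σ²/2)T) / (σ√T) = (ln(82.58/91.67) + (0.0094+0.3742²/2)·1.7098) / 0.489301 = (-0.104428 + 0.135780) / 0.489301 = 0.064076
d₂ = d₁ − σ√T = 0.064076 − 0.489301 = -0.425226
e^{−rT} = e^{−0.0094·1.7098} = 0.984056
N(−d₁) = 0.474455,  N(−d₂) = 0.664664
Put price V = K·e^{−rT}·N(−d₂) − S·N(−d₁) = 59.958295 − 39.180488 = 20.777807
Δ = −N(−d₁) = -0.474455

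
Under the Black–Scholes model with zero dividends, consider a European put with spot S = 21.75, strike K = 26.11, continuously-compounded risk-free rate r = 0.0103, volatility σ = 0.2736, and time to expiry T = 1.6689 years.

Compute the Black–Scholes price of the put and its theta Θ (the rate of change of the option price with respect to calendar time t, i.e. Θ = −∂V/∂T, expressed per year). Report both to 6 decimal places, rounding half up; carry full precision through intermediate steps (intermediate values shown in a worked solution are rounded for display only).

price = 5.636508
Θ = -0.684845

σ√T = 0.2736·√1.6689 = 0.353453
d₁ = (ln(S/K) + (r+σ²/2)T) / (σ√T) = (ln(21.75/26.11) + (0.0103+0.2736²/2)·1.6689) / 0.353453 = (-0.182705 + 0.079654) / 0.353453 = -0.291554
d₂ = d₁ − σ√T = -0.291554 − 0.353453 = -0.645007
e^{−rT} = e^{−0.0103·1.6689} = 0.982957
N(−d₁) = 0.614686,  N(−d₂) = 0.740539
Put price V = K·e^{−rT}·N(−d₂) − S·N(−d₁) = 19.005933 − 13.369425 = 5.636508
φ(d₁) = (1/√(2π))·e^{−d₁²/2} = 0.382342
Θ = −S·φ(d₁)·σ/(2√T) + r·K·e^{−rT}·N(−d₂) = −0.880607 + 0.195761 = -0.684845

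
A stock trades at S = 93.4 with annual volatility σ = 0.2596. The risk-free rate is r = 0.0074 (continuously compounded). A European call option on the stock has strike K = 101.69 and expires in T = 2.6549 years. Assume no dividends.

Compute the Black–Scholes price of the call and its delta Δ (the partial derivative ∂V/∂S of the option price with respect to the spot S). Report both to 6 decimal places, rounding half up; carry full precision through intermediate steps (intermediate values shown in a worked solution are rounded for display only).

price = 13.207052
Δ = 0.522688

σ√T = 0.2596·√2.6549 = 0.422989
d₁ = (ln(S/K) + (r+σ²/2)T) / (σ√T) = (ln(93.4/101.69) + (0.0074+0.2596²/2)·2.6549) / 0.422989 = (-0.085038 + 0.109106) / 0.422989 = 0.056901
d₂ = d₁ − σ√T = 0.056901 − 0.422989 = -0.366088
e^{−rT} = e^{−0.0074·2.6549} = 0.980545
N(d₁) = 0.522688,  N(d₂) = 0.357150
Call price V = S·N(d₁) − K·e^{−rT}·N(d₂) = 48.819046 − 35.611993 = 13.207052
Δ = N(d₁) = 0.522688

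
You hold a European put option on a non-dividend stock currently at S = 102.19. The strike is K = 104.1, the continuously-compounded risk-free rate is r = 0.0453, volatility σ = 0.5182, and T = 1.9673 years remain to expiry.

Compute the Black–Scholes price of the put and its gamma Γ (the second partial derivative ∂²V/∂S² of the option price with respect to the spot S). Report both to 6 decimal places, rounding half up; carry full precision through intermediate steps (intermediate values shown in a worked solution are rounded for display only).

price = 24.646980
Γ = 0.004831

σ√T = 0.5182·√1.9673 = 0.726830
d₁ = (ln(S/K) + (r+σ²/2)T) / (σ√T) = (ln(102.19/104.1) + (0.0453+0.5182²/2)·1.9673) / 0.726830 = (-0.018518 + 0.353259) / 0.726830 = 0.460550
d₂ = d₁ − σ√T = 0.460550 − 0.726830 = -0.266280
e^{−rT} = e^{−0.0453·1.9673} = 0.914737
N(−d₁) = 0.322561,  N(−d₂) = 0.604988
Put price V = K·e^{−rT}·N(−d₂) − S·N(−d₁) = 57.609470 − 32.962490 = 24.646980
φ(d₁) = (1/√(2π))·e^{−d₁²/2} = 0.358799
Γ = φ(d₁) / (S·σ·√T) = 0.004831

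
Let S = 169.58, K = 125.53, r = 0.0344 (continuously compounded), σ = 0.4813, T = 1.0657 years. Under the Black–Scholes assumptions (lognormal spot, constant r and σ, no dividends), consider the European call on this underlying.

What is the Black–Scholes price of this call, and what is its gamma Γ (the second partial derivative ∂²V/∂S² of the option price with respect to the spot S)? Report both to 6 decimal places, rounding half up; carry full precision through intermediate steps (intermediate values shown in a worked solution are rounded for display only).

σ√T = 0.4813·√1.0657 = 0.496859
d₁ = (ln(S/K) + (r+σ²/2)T) / (σ√T) = (ln(169.58/125.53) + (0.0344+0.4813²/2)·1.0657) / 0.496859 = (0.300780 + 0.160095) / 0.496859 = 0.927576
d₂ = d₁ − σ√T = 0.927576 − 0.496859 = 0.430717
e^{−rT} = e^{−0.0344·1.0657} = 0.964004
N(d₁) = 0.823186,  N(d₂) = 0.666663
Call price V = S·N(d₁) − K·e^{−rT}·N(d₂) = 139.595916 − 80.673795 = 58.922121
φ(d₁) = (1/√(2π))·e^{−d₁²/2} = 0.259464
Γ = φ(d₁) / (S·σ·√T) = 0.003079

price = 58.922121
Γ = 0.003079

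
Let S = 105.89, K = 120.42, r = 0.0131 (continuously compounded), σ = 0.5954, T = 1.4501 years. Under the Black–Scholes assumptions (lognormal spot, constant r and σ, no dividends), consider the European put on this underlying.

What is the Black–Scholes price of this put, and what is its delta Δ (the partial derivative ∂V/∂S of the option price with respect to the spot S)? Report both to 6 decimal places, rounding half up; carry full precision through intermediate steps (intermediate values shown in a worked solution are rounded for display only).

price = 37.850738
Δ = -0.418535

σ√T = 0.5954·√1.4501 = 0.716981
d₁ = (ln(S/K) + (r+σ²/2)T) / (σ√T) = (ln(105.89/120.42) + (0.0131+0.5954²/2)·1.4501) / 0.716981 = (-0.128585 + 0.276027) / 0.716981 = 0.205644
d₂ = d₁ − σ√T = 0.205644 − 0.716981 = -0.511338
e^{−rT} = e^{−0.0131·1.4501} = 0.981183
N(−d₁) = 0.418535,  N(−d₂) = 0.695443
Put price V = K·e^{−rT}·N(−d₂) − S·N(−d₁) = 82.169375 − 44.318638 = 37.850738
Δ = −N(−d₁) = -0.418535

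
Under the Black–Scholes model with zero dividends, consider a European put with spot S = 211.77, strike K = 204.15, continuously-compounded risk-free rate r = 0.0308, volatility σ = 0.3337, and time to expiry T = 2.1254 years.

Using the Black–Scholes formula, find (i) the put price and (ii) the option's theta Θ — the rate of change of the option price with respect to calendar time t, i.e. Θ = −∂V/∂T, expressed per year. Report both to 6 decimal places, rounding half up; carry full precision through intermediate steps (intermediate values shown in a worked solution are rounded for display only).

price = 29.278072
Θ = -5.702508

σ√T = 0.3337·√2.1254 = 0.486493
d₁ = (ln(S/K) + (r+σ²/2)T) / (σ√T) = (ln(211.77/204.15) + (0.0308+0.3337²/2)·2.1254) / 0.486493 = (0.036646 + 0.183800) / 0.486493 = 0.453133
d₂ = d₁ − σ√T = 0.453133 − 0.486493 = -0.033360
e^{−rT} = e^{−0.0308·2.1254} = 0.936634
N(−d₁) = 0.325227,  N(−d₂) = 0.513306
Put price V = K·e^{−rT}·N(−d₂) − S·N(−d₁) = 98.151321 − 68.873250 = 29.278072
φ(d₁) = (1/√(2π))·e^{−d₁²/2} = 0.360017
Θ = −S·φ(d₁)·σ/(2√T) + r·K·e^{−rT}·N(−d₂) = −8.725568 + 3.023061 = -5.702508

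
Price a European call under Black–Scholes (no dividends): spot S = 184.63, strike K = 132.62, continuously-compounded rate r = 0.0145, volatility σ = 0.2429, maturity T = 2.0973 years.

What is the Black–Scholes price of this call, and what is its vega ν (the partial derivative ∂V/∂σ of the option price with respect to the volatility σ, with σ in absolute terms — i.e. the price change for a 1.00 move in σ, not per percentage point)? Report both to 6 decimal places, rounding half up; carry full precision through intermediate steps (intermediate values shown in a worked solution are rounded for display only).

price = 60.229253
ν = 51.740530

σ√T = 0.2429·√2.0973 = 0.351769
d₁ = (ln(S/K) + (r+σ²/2)T) / (σ√T) = (ln(184.63/132.62) + (0.0145+0.2429²/2)·2.0973) / 0.351769 = (0.330866 + 0.092282) / 0.351769 = 1.202913
d₂ = d₁ − σ√T = 1.202913 − 0.351769 = 0.851143
e^{−rT} = e^{−0.0145·2.0973} = 0.970047
N(d₁) = 0.885495,  N(d₂) = 0.802655
Call price V = S·N(d₁) − K·e^{−rT}·N(d₂) = 163.488926 − 103.259673 = 60.229253
φ(d₁) = (1/√(2π))·e^{−d₁²/2} = 0.193508
ν = S·φ(d₁)·√T = 51.740530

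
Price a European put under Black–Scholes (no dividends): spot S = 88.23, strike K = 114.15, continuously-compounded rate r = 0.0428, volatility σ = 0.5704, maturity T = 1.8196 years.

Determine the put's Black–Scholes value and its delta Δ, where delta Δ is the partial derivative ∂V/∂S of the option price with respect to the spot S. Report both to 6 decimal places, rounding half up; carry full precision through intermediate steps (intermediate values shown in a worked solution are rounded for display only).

price = 38.461712
Δ = -0.439917

σ√T = 0.5704·√1.8196 = 0.769427
d₁ = (ln(S/K) + (r+σ²/2)T) / (σ√T) = (ln(88.23/114.15) + (0.0428+0.5704²/2)·1.8196) / 0.769427 = (-0.257566 + 0.373888) / 0.769427 = 0.151179
d₂ = d₁ − σ√T = 0.151179 − 0.769427 = -0.618248
e^{−rT} = e^{−0.0428·1.8196} = 0.925076
N(−d₁) = 0.439917,  N(−d₂) = 0.731794
Put price V = K·e^{−rT}·N(−d₂) − S·N(−d₁) = 77.275595 − 38.813883 = 38.461712
Δ = −N(−d₁) = -0.439917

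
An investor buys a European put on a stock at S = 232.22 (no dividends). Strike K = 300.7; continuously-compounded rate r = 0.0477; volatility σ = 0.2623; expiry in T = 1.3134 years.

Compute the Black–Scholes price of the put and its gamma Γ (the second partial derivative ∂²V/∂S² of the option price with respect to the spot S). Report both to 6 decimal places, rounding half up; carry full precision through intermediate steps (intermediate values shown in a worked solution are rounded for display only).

σ√T = 0.2623·√1.3134 = 0.300605
d₁ = (ln(S/K) + (r+σ²/2)T) / (σ√T) = (ln(232.22/300.7) + (0.0477+0.2623²/2)·1.3134) / 0.300605 = (-0.258428 + 0.107831) / 0.300605 = -0.500979
d₂ = d₁ − σ√T = -0.500979 − 0.300605 = -0.801584
e^{−rT} = e^{−0.0477·1.3134} = 0.939273
N(−d₁) = 0.691807,  N(−d₂) = 0.788603
Put price V = K·e^{−rT}·N(−d₂) − S·N(−d₁) = 222.732594 − 160.651407 = 62.081187
φ(d₁) = (1/√(2π))·e^{−d₁²/2} = 0.351893
Γ = φ(d₁) / (S·σ·√T) = 0.005041

price = 62.081187
Γ = 0.005041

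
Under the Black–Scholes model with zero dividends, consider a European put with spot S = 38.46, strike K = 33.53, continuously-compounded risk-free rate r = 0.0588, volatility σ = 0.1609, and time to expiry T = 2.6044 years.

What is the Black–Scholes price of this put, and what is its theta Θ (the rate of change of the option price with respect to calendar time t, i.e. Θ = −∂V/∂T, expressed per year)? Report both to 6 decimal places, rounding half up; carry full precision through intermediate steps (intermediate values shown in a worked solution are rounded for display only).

σ√T = 0.1609·√2.6044 = 0.259663
d₁ = (ln(S/K) + (r+σ²/2)T) / (σ√T) = (ln(38.46/33.53) + (0.0588+0.1609²/2)·2.6044) / 0.259663 = (0.137178 + 0.186851) / 0.259663 = 1.247885
d₂ = d₁ − σ√T = 1.247885 − 0.259663 = 0.988222
e^{−rT} = e^{−0.0588·2.6044} = 0.858011
N(−d₁) = 0.106037,  N(−d₂) = 0.161522
Put price V = K·e^{−rT}·N(−d₂) − S·N(−d₁) = 4.646844 − 4.078170 = 0.568673
φ(d₁) = (1/√(2π))·e^{−d₁²/2} = 0.183132
Θ = −S·φ(d₁)·σ/(2√T) + r·K·e^{−rT}·N(−d₂) = −0.351113 + 0.273234 = -0.077878

price = 0.568673
Θ = -0.077878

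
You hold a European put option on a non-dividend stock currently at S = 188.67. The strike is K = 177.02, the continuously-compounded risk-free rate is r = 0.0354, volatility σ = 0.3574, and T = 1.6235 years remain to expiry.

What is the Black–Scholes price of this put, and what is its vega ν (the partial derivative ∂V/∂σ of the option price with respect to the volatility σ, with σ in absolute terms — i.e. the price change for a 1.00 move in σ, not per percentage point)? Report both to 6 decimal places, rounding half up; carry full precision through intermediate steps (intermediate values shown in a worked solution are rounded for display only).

σ√T = 0.3574·√1.6235 = 0.455387
d₁ = (ln(S/K) + (r+σ²/2)T) / (σ√T) = (ln(188.67/177.02) + (0.0354+0.3574²/2)·1.6235) / 0.455387 = (0.063737 + 0.161161) / 0.455387 = 0.493860
d₂ = d₁ − σ√T = 0.493860 − 0.455387 = 0.038473
e^{−rT} = e^{−0.0354·1.6235} = 0.944148
N(−d₁) = 0.310703,  N(−d₂) = 0.484655
Put price V = K·e^{−rT}·N(−d₂) − S·N(−d₁) = 81.001989 − 58.620265 = 22.381724
φ(d₁) = (1/√(2π))·e^{−d₁²/2} = 0.353141
ν = S·φ(d₁)·√T = 84.894081

price = 22.381724
ν = 84.894081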